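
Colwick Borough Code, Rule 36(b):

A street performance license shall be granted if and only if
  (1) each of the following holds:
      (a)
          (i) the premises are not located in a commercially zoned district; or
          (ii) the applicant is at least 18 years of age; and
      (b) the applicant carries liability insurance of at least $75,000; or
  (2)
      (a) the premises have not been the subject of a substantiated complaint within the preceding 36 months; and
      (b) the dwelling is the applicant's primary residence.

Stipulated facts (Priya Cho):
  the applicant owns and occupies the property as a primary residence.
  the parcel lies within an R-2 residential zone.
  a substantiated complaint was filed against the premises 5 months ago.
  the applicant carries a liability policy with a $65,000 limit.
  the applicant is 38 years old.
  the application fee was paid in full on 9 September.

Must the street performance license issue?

No — denied.

(i) not (commercially zoned) — met.
(ii) age ≥ 18 — satisfied.
So (a) is satisfied (T OR T).
(b) insurance ≥ $75,000 — not met.
So (1) is not satisfied (T AND F).
(a) no complaint in 36 mo. — fails.
(b) primary residence — satisfied.
(2) = F AND T = false.
Overall: F OR F → false.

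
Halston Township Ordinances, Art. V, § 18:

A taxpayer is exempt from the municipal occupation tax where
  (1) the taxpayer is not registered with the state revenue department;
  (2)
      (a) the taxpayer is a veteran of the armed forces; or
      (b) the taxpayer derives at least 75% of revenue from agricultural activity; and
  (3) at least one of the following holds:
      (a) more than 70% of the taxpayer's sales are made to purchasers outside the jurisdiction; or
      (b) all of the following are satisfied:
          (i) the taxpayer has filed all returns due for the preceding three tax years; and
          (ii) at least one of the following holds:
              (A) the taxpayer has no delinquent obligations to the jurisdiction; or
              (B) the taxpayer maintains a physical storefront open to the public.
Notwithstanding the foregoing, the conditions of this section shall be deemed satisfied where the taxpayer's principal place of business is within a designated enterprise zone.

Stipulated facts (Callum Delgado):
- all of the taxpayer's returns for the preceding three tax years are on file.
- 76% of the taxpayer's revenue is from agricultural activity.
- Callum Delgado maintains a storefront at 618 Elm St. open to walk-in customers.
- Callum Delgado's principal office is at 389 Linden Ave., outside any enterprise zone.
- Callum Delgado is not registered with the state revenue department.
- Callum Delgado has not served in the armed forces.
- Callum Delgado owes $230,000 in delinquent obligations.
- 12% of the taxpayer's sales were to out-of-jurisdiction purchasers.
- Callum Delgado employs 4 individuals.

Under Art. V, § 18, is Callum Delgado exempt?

Yes — exempt.

(1) not (state-registered) — met.
(a) veteran — not met.
(b) ≥75% agricultural — holds.
So (2) is satisfied (F OR T).
(a) >70% out-of-jur. sales — fails.
(i) returns current — met.
(A) no delinquency — not met.
(B) has storefront — satisfied.
So (ii) is satisfied (F OR T).
So (b) is satisfied (T AND T).
(3) = F OR T = true.
Overall = T AND T AND T = true.
Exception (in enterprise zone) — not satisfied.
Result: main true OR exception false → true.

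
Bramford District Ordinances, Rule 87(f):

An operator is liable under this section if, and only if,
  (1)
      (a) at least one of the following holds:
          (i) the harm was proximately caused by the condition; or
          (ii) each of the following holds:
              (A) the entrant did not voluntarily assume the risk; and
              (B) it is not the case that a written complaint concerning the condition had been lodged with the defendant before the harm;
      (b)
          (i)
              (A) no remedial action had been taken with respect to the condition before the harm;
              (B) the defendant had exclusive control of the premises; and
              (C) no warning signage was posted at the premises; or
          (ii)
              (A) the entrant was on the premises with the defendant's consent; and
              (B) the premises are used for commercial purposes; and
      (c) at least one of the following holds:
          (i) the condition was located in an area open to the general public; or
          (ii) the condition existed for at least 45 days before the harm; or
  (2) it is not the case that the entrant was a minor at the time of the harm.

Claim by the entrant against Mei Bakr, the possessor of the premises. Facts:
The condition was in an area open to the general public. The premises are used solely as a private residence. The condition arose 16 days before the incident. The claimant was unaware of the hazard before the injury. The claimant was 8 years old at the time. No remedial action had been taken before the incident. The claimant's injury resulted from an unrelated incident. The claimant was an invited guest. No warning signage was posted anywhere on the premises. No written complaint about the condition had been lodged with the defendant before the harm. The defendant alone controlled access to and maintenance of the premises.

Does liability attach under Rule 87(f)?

(i) proximate cause — not met.
(A) no assumed risk — satisfied.
(B) not (complaint lodged) — satisfied.
(ii) = T AND T = true.
(a) = F OR T = true.
(A) no remedial action — met.
(B) exclusive control — satisfied.
(C) no signage posted — holds.
So (i) is satisfied (T AND T AND T).
(A) consent to enter — met.
(B) commercial use — not satisfied.
(ii): T AND F → false.
(b): T OR F → true.
(i) public area — satisfied.
(ii) condition ≥45 days old — not satisfied.
(c): T OR F → true.
(1) = T AND T AND T = true.
(2) not (entrant a minor) — fails.
So Overall is satisfied (T OR F).

Yes — liable.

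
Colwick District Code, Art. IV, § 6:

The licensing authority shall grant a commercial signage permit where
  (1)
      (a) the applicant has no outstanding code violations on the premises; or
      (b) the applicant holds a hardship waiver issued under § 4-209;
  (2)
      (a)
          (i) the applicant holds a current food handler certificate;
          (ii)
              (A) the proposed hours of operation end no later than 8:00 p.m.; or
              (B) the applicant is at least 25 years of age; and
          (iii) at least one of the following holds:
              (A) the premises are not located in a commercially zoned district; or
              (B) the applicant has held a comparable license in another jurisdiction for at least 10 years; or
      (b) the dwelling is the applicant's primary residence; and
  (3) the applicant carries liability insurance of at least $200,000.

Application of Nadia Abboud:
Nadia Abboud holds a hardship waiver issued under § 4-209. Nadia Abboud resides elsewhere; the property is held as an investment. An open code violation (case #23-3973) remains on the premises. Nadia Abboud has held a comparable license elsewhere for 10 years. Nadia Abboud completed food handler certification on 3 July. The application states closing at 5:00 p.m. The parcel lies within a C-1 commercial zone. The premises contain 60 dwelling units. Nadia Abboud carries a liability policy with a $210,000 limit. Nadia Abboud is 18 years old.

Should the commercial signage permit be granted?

(a) no code violations — fails.
(b) hardship waiver — satisfied.
So (1) is satisfied (F OR T).
(i) food handler cert. — holds.
(A) closes by 8 p.m. — satisfied.
(B) age ≥ 25 — not satisfied.
So (ii) is satisfied (T OR F).
(A) not (commercially zoned) — not met.
(B) prior license ≥ 10 yr — holds.
(iii) = F OR T = true.
(a): T AND T AND T → true.
(b) primary residence — fails.
(2) = T OR F = true.
(3) insurance ≥ $200,000 — met.
So Overall is satisfied (T AND T AND T).

Yes — granted.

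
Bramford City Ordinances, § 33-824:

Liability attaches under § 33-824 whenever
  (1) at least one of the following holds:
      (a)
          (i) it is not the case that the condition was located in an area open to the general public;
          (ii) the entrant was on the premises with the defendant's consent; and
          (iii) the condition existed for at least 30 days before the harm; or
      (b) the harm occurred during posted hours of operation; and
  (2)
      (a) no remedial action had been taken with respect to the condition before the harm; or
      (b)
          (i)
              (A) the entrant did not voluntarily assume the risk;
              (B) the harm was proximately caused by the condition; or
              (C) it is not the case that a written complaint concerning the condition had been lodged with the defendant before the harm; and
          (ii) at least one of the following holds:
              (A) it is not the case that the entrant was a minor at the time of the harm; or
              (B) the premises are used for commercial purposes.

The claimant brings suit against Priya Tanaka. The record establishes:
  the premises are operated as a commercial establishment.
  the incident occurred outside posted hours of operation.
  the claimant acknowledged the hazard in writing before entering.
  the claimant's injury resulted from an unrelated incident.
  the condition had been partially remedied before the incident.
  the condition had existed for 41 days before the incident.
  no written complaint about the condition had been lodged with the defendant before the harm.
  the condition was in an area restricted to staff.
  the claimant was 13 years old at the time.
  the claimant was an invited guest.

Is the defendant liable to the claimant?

Yes — liable.

(i) not (public area) — met.
(ii) consent to enter — holds.
(iii) condition ≥30 days old — holds.
(a): T AND T AND T → true.
(b) during posted hours — not met.
So (1) is satisfied (T OR F).
(a) no remedial action — not met.
(A) no assumed risk — fails.
(B) proximate cause — fails.
(C) not (complaint lodged) — met.
(i): F OR F OR T → true.
(A) not (entrant a minor) — not satisfied.
(B) commercial use — met.
(ii): F OR T → true.
(b): T AND T → true.
So (2) is satisfied (F OR T).
Overall = T AND T = true.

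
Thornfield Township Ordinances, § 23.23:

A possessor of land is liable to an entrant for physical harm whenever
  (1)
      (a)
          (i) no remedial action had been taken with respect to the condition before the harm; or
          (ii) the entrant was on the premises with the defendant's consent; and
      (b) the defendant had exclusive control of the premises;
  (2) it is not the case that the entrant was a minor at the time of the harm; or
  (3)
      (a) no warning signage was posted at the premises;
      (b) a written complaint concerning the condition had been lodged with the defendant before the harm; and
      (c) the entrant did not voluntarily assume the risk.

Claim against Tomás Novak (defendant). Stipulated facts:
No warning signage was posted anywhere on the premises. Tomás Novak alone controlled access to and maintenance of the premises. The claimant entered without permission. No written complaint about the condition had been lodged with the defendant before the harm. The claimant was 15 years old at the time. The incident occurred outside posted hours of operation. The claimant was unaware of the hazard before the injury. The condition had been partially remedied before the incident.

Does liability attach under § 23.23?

No — not liable.

(i) no remedial action — not met.
(ii) consent to enter — not met.
So (a) is not satisfied (F OR F).
(b) exclusive control — satisfied.
So (1) is not satisfied (F AND T).
(2) not (entrant a minor) — fails.
(a) no signage posted — holds.
(b) complaint lodged — not satisfied.
(c) no assumed risk — satisfied.
(3) = T AND F AND T = false.
So Overall is not satisfied (F OR F OR F).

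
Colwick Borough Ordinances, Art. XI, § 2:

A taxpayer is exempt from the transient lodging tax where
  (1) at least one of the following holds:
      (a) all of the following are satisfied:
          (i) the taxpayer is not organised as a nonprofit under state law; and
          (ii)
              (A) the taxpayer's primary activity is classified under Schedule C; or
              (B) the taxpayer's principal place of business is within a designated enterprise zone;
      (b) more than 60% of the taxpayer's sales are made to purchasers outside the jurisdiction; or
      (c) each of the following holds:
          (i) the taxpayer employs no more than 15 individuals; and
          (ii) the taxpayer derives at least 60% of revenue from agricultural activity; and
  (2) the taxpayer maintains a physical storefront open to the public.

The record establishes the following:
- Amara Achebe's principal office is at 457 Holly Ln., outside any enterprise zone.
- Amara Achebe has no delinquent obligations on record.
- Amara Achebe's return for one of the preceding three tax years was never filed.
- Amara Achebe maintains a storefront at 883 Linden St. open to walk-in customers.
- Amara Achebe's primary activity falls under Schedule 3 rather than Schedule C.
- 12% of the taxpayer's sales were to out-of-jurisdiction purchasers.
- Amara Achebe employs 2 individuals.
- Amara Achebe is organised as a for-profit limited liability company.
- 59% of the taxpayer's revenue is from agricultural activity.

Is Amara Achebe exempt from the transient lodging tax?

No — not exempt.

(i) not (nonprofit) — satisfied.
(A) Schedule C activity — not met.
(B) in enterprise zone — not met.
(ii): F OR F → false.
(a): T AND F → false.
(b) >60% out-of-jur. sales — fails.
(i) ≤ 15 employees — holds.
(ii) ≥60% agricultural — not met.
So (c) is not satisfied (T AND F).
(1) = F OR F OR F = false.
(2) has storefront — satisfied.
So Overall is not satisfied (F AND T).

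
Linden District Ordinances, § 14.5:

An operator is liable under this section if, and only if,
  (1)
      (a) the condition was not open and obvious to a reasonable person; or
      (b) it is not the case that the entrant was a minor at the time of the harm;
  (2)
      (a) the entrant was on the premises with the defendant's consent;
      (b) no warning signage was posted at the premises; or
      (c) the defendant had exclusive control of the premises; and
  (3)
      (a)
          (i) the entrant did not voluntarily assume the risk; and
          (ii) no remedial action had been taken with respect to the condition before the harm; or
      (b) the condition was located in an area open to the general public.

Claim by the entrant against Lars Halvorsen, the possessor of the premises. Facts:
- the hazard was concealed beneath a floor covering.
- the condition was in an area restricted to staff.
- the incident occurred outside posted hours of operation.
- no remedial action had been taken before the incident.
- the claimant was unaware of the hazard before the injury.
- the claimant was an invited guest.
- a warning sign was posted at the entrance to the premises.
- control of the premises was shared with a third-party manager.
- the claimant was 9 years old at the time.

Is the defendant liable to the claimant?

(a) not open/obvious — met.
(b) not (entrant a minor) — fails.
So (1) is satisfied (T OR F).
(a) consent to enter — met.
(b) no signage posted — not satisfied.
(c) exclusive control — not satisfied.
(2): T OR F OR F → true.
(i) no assumed risk — met.
(ii) no remedial action — holds.
(a): T AND T → true.
(b) public area — not met.
(3): T OR F → true.
Overall = T AND T AND T = true.

Yes — liable.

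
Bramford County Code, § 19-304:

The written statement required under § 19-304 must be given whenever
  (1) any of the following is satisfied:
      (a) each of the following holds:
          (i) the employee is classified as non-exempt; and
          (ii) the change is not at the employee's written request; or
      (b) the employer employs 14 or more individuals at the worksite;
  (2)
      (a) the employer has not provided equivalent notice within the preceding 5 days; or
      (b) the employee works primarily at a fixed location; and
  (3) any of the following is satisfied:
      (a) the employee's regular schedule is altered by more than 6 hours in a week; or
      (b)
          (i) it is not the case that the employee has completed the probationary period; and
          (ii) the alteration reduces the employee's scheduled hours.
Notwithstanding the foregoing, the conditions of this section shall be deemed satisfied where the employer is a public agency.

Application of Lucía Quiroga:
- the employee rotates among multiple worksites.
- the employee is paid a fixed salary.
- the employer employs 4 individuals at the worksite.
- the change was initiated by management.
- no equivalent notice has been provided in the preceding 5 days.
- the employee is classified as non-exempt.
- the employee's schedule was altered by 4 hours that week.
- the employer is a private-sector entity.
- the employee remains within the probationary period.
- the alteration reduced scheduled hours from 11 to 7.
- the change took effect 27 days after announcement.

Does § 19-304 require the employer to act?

(i) non-exempt — holds.
(ii) not employee-requested — satisfied.
(a) = T AND T = true.
(b) ≥ 14 at site — not met.
(1) = T OR F = true.
(a) no recent notice — satisfied.
(b) fixed location — fails.
(2): T OR F → true.
(a) schedule shift > 6h — fails.
(i) not (past probation) — met.
(ii) hours reduced — satisfied.
So (b) is satisfied (T AND T).
(3): F OR T → true.
Overall: T AND T AND T → true.
Exception (public agency) — not satisfied.
Result: main true OR exception false → true.

Yes — required.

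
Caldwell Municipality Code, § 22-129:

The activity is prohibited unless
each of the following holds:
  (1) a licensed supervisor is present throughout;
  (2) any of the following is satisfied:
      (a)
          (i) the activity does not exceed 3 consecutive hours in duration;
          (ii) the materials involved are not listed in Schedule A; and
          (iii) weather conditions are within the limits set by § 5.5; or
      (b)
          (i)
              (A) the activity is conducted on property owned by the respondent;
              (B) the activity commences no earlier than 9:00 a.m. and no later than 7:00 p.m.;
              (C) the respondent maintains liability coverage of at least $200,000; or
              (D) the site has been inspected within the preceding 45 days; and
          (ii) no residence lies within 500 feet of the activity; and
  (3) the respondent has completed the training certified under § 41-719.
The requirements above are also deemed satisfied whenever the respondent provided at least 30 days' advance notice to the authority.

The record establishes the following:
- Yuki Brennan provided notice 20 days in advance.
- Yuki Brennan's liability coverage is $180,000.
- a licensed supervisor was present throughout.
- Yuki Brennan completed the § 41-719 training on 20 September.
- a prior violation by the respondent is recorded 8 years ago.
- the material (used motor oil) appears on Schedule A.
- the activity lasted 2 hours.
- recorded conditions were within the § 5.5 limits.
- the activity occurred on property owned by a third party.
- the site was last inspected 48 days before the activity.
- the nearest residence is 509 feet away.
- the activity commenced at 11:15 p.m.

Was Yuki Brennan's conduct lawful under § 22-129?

(1) supervisor present — satisfied.
(i) ≤ 3 hrs duration — satisfied.
(ii) not (Schedule A material) — fails.
(iii) weather ok — met.
(a): T AND F AND T → false.
(A) own property — fails.
(B) start within hours — fails.
(C) coverage ≥ $200,000 — not satisfied.
(D) site inspected — fails.
(i): F OR F OR F OR F → false.
(ii) no residence in 500 ft — satisfied.
(b) = F AND T = false.
(2) = F OR F = false.
(3) training certified — satisfied.
Overall: T AND F AND T → false.
Exception (≥30 days' notice) — not satisfied.
Result: main false OR exception false → false.

No — unlawful.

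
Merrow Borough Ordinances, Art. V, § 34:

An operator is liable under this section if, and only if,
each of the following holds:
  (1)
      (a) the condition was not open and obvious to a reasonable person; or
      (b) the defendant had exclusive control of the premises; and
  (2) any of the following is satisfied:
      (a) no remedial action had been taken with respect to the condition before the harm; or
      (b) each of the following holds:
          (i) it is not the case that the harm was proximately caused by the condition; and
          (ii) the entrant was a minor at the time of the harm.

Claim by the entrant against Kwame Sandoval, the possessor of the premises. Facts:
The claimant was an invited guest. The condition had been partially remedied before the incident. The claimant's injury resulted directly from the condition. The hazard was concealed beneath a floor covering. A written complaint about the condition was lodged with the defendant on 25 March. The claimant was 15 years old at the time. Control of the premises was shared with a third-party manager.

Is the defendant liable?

(a) not open/obvious — met.
(b) exclusive control — not satisfied.
So (1) is satisfied (T OR F).
(a) no remedial action — not met.
(i) not (proximate cause) — not met.
(ii) entrant a minor — holds.
(b) = F AND T = false.
So (2) is not satisfied (F OR F).
So Overall is not satisfied (T AND F).

No — not liable.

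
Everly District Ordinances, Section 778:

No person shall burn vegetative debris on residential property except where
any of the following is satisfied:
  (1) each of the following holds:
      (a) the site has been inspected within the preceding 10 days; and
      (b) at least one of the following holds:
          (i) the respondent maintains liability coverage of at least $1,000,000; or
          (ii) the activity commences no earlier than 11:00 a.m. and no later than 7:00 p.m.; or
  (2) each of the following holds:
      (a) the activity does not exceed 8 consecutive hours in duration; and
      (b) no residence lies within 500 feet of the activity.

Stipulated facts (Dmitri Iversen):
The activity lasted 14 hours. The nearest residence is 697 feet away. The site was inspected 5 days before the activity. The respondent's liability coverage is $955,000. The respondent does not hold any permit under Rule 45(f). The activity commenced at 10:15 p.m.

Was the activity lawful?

No — unlawful.

(a) site inspected — holds.
(i) coverage ≥ $1,000,000 — fails.
(ii) start within hours — fails.
(b) = F OR F = false.
(1) = T AND F = false.
(a) ≤ 8 hrs duration — not satisfied.
(b) no residence in 500 ft — holds.
So (2) is not satisfied (F AND T).
Overall: F OR F → false.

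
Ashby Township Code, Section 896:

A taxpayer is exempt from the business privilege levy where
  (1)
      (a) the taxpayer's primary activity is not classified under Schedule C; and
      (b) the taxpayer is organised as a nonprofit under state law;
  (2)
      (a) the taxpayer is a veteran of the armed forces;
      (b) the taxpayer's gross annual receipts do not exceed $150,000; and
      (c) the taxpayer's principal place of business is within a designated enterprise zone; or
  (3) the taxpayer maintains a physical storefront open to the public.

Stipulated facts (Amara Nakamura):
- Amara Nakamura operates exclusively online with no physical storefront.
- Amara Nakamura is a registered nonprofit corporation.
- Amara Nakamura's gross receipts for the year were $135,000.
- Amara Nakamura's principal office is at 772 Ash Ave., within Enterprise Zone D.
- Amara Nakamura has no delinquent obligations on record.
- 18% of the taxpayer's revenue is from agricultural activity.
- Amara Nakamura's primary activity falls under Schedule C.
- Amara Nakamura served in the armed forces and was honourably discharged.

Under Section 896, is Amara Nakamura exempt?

(a) not (Schedule C activity) — not met.
(b) nonprofit — met.
(1): F AND T → false.
(a) veteran — holds.
(b) receipts ≤ $150,000 — satisfied.
(c) in enterprise zone — satisfied.
So (2) is satisfied (T AND T AND T).
(3) has storefront — not met.
Overall: F OR T OR F → true.

Yes — exempt.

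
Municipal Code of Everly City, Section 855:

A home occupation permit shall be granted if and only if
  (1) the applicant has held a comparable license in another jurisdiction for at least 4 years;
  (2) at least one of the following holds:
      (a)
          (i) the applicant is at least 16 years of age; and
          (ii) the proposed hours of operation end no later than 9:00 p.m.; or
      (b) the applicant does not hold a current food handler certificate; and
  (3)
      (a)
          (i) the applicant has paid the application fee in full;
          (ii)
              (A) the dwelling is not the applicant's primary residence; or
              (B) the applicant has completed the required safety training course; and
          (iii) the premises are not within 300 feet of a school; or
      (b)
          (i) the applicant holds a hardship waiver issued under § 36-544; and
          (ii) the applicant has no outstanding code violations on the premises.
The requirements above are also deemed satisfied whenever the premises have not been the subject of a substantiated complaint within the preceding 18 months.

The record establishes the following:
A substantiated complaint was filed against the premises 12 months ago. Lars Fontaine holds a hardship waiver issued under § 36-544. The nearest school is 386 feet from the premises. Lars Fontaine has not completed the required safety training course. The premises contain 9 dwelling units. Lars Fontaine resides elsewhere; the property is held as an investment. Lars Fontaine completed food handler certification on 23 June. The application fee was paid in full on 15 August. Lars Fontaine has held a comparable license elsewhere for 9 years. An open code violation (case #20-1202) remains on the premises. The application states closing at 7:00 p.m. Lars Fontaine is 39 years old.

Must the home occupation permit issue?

(1) prior license ≥ 4 yr — holds.
(i) age ≥ 16 — holds.
(ii) closes by 9 p.m. — holds.
So (a) is satisfied (T AND T).
(b) not (food handler cert.) — not satisfied.
(2): T OR F → true.
(i) fee paid — met.
(A) not (primary residence) — met.
(B) safety training — not satisfied.
(ii): T OR F → true.
(iii) ≥300 ft from school — holds.
So (a) is satisfied (T AND T AND T).
(i) hardship waiver — met.
(ii) no code violations — fails.
(b): T AND F → false.
(3): T OR F → true.
Overall = T AND T AND T = true.
Exception (no complaint in 18 mo.) — not satisfied.
Result: main true OR exception false → true.

Yes — granted.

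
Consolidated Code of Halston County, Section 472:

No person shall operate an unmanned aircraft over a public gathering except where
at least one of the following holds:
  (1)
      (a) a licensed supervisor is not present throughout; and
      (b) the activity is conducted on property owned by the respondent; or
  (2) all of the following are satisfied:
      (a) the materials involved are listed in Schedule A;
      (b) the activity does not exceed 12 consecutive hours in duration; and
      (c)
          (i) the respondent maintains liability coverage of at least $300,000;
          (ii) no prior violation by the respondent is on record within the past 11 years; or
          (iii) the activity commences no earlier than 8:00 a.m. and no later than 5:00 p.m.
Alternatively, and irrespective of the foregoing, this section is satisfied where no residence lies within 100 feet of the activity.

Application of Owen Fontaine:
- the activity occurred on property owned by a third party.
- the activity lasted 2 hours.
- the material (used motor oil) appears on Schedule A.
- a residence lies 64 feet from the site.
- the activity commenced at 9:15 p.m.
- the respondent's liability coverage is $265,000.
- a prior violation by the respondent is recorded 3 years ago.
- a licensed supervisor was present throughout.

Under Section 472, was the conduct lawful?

(a) not (supervisor present) — not satisfied.
(b) own property — not satisfied.
(1) = F AND F = false.
(a) Schedule A material — satisfied.
(b) ≤ 12 hrs duration — holds.
(i) coverage ≥ $300,000 — fails.
(ii) no prior violation — fails.
(iii) start within hours — not met.
(c): F OR F OR F → false.
(2): T AND T AND F → false.
So Overall is not satisfied (F OR F).
Exception (no residence in 100 ft) — not satisfied.
Result: main false OR exception false → false.

No — unlawful.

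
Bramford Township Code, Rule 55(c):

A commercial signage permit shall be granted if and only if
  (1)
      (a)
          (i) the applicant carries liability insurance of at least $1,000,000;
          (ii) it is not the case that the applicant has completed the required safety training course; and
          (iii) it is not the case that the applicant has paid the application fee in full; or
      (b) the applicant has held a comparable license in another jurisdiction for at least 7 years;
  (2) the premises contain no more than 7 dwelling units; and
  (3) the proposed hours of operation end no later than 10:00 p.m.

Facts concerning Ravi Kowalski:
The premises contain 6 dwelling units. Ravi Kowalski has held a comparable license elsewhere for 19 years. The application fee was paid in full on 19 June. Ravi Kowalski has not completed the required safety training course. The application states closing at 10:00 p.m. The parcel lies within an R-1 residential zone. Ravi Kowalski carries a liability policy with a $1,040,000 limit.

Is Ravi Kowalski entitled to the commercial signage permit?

Yes — granted.

(i) insurance ≥ $1,000,000 — satisfied.
(ii) not (safety training) — holds.
(iii) not (fee paid) — not satisfied.
(a) = T AND T AND F = false.
(b) prior license ≥ 7 yr — satisfied.
So (1) is satisfied (F OR T).
(2) ≤ 7 units — holds.
(3) closes by 10 p.m. — holds.
Overall = T AND T AND T = true.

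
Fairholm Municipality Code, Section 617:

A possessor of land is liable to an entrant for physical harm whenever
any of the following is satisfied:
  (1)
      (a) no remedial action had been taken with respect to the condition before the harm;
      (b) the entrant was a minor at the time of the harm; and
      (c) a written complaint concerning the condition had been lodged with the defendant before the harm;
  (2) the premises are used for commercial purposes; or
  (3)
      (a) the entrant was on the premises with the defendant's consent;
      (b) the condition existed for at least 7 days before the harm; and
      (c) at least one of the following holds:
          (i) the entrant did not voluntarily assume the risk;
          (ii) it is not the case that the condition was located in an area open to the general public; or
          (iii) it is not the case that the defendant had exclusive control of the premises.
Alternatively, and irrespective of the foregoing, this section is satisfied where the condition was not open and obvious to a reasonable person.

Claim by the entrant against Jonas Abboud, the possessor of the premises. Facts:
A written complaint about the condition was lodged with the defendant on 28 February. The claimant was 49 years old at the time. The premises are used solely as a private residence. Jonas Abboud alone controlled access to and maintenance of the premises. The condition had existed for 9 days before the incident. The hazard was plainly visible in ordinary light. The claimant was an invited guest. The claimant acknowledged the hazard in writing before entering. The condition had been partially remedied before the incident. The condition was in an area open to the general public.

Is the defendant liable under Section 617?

(a) no remedial action — fails.
(b) entrant a minor — not met.
(c) complaint lodged — holds.
(1) = F AND F AND T = false.
(2) commercial use — fails.
(a) consent to enter — holds.
(b) condition ≥7 days old — satisfied.
(i) no assumed risk — fails.
(ii) not (public area) — fails.
(iii) not (exclusive control) — not satisfied.
(c): F OR F OR F → false.
So (3) is not satisfied (T AND T AND F).
Overall = F OR F OR F = false.
Exception (not open/obvious) — not satisfied.
Result: main false OR exception false → false.

No — not liable.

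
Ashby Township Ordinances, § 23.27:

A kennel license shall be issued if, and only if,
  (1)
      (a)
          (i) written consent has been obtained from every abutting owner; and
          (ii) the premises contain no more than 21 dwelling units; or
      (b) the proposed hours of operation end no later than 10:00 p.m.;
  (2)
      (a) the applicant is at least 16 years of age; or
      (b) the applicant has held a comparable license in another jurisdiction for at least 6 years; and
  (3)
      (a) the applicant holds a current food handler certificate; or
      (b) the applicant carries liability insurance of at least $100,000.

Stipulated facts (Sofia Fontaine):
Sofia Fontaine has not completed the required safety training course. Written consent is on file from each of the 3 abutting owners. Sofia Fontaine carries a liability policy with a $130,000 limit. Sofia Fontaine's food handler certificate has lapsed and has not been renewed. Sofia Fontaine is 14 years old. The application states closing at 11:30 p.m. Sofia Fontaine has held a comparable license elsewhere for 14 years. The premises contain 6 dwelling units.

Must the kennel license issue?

Yes — granted.

(i) all abutters consent — met.
(ii) ≤ 21 units — met.
(a): T AND T → true.
(b) closes by 10 p.m. — not met.
So (1) is satisfied (T OR F).
(a) age ≥ 16 — not satisfied.
(b) prior license ≥ 6 yr — met.
(2) = F OR T = true.
(a) food handler cert. — not met.
(b) insurance ≥ $100,000 — met.
(3) = F OR T = true.
Overall: T AND T AND T → true.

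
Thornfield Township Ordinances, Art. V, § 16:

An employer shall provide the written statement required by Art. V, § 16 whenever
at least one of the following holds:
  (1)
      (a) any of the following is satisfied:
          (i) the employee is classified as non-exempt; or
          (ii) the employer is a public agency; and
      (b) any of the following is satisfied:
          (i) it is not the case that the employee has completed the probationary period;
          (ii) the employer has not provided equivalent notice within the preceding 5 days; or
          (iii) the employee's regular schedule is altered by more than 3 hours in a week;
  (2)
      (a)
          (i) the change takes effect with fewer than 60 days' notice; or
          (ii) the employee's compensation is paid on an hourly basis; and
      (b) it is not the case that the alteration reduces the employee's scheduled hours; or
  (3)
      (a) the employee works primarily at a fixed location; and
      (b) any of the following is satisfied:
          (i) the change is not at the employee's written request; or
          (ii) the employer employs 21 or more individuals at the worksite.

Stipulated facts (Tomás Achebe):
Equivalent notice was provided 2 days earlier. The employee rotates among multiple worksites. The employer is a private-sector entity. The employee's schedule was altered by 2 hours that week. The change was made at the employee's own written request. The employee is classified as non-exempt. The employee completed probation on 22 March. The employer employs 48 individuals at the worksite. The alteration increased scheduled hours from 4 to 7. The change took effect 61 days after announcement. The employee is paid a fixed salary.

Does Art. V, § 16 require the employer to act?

(i) non-exempt — satisfied.
(ii) public agency — fails.
So (a) is satisfied (T OR F).
(i) not (past probation) — not met.
(ii) no recent notice — not satisfied.
(iii) schedule shift > 3h — not met.
(b) = F OR F OR F = false.
(1) = T AND F = false.
(i) < 60 days' notice — not satisfied.
(ii) hourly-paid — not satisfied.
(a): F OR F → false.
(b) not (hours reduced) — holds.
(2) = F AND T = false.
(a) fixed location — not met.
(i) not employee-requested — fails.
(ii) ≥ 21 at site — holds.
(b): F OR T → true.
(3) = F AND T = false.
So Overall is not satisfied (F OR F OR F).

No — not required.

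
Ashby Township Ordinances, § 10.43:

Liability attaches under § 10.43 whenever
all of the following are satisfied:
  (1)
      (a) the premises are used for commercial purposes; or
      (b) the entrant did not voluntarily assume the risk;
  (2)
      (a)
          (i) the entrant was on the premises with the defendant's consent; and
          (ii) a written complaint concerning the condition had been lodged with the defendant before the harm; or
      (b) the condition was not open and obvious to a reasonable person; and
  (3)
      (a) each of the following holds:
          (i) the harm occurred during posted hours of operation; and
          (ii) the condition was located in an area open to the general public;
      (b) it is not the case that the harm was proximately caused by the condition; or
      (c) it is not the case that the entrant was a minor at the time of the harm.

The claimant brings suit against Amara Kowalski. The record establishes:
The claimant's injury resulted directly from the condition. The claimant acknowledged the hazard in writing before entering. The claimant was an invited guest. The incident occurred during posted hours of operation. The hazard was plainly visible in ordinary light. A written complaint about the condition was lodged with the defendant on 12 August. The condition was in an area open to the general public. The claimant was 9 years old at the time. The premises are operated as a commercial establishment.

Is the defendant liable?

Yes — liable.

(a) commercial use — met.
(b) no assumed risk — not satisfied.
(1): T OR F → true.
(i) consent to enter — satisfied.
(ii) complaint lodged — met.
So (a) is satisfied (T AND T).
(b) not open/obvious — fails.
(2): T OR F → true.
(i) during posted hours — satisfied.
(ii) public area — met.
So (a) is satisfied (T AND T).
(b) not (proximate cause) — not satisfied.
(c) not (entrant a minor) — fails.
(3) = T OR F OR F = true.
Overall: T AND T AND T → true.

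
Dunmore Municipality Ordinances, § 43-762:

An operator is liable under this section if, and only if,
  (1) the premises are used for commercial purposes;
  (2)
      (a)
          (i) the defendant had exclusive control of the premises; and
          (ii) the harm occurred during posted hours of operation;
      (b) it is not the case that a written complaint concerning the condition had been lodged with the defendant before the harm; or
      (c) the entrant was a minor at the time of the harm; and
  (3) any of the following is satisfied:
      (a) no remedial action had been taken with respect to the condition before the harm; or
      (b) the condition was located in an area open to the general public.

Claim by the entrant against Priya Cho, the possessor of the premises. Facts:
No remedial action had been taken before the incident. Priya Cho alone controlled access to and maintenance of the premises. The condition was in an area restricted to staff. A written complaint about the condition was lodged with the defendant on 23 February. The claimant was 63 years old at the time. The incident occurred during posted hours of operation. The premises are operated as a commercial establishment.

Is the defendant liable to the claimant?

(1) commercial use — holds.
(i) exclusive control — holds.
(ii) during posted hours — holds.
So (a) is satisfied (T AND T).
(b) not (complaint lodged) — fails.
(c) entrant a minor — fails.
(2) = T OR F OR F = true.
(a) no remedial action — satisfied.
(b) public area — not satisfied.
So (3) is satisfied (T OR F).
Overall = T AND T AND T = true.

Yes — liable.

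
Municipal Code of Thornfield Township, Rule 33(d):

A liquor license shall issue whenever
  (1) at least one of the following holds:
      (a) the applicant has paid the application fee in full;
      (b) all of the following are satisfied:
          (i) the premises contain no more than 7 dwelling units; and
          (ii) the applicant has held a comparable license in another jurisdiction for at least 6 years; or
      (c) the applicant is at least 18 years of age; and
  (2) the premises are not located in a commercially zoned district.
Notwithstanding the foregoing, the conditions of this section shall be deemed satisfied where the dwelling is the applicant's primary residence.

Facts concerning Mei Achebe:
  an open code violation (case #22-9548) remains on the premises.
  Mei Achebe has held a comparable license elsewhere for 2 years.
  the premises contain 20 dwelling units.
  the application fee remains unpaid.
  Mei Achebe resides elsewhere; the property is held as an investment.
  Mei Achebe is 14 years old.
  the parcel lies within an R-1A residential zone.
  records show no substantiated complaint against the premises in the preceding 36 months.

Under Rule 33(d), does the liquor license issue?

No — denied.

(a) fee paid — not met.
(i) ≤ 7 units — fails.
(ii) prior license ≥ 6 yr — not met.
(b): F AND F → false.
(c) age ≥ 18 — not satisfied.
So (1) is not satisfied (F OR F OR F).
(2) not (commercially zoned) — holds.
So Overall is not satisfied (F AND T).
Exception (primary residence) — not satisfied.
Result: main false OR exception false → false.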